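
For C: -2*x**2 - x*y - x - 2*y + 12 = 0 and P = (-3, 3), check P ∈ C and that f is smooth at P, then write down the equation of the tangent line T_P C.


Tangent line at P: 8*x + y + 21 = 0.

Step 1: f(-3, 3) = 0, so P lies on C.
Step 2: partial derivatives
  f_x(x, y) = -4*x - y - 1, f_y(x, y) = -x - 2.
  f_x(P) = 8, f_y(P) = 1 (gradient nonzero, so P is smooth).
Step 3: tangent line at P: 8·(x − -3) + 1·(y − 3) = 0.
Expanding: 8*x + y + 21 = 0.


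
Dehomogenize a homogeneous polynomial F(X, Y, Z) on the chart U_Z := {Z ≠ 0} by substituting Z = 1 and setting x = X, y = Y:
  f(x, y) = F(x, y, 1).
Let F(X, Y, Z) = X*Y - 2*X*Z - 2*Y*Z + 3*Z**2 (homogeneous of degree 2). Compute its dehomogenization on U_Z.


f(x, y) = x*y - 2*x - 2*y + 3

On U_Z we set Z = 1. Each monomial c·X^i·Y^j·Z^k in F becomes c·x^i·y^j·1^k = c·x^i·y^j.
Substituting Z = 1: F(X, Y, 1) = x*y - 2*x - 2*y + 3.
Note: deg(f) ≤ deg(F) = 2; strict inequality happens when F is divisible by Z (lost terms).


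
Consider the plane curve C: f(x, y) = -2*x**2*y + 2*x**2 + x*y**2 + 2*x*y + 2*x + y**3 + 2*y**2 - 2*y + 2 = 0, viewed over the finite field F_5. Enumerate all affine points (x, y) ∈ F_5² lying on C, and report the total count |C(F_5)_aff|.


Affine F_5-points: {(0, 4), (1, 4), (4, 3)}; count = 3.

For each of the 25 pairs (x, y) ∈ F_5², evaluate f(x, y) mod 5. Record the zeros.
  x = 0: [0↦2, 1↦3, 2↦4, 3↦1, 4↦0]  zeros at y ∈ {4}
  x = 1: [0↦1, 1↦3, 2↦2, 3↦4, 4↦0]  zeros at y ∈ {4}
  x = 2: [0↦4, 1↦3, 2↦1, 3↦4, 4↦3]  zeros at y ∈ ∅
  x = 3: [0↦1, 1↦3, 2↦1, 3↦1, 4↦4]  zeros at y ∈ ∅
  x = 4: [0↦2, 1↦3, 2↦2, 3↦0, 4↦3]  zeros at y ∈ {3}
Collecting zeros: affine points = {(0, 4), (1, 4), (4, 3)}.
Total count |C(F_5)_aff| = 3.


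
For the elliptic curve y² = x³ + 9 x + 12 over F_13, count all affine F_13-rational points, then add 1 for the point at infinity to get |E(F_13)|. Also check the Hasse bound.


Affine points = {(0, 5), (0, 8), (1, 3), (1, 10), (2, 5), (2, 8), (3, 1), (3, 12), (5, 0), (6, 3), (6, 10), (9, 4), (9, 9), (10, 6), (10, 7), (11, 5), (11, 8)}; affine count = 17; |E(F_13)| = 18.

Discriminant check: Δ ∝ 4a³ + 27b² = 4·9³ + 27·12² = 4·729 + 27·144 ≡ 5 (mod 13). Nonzero ⇒ E is nonsingular.
For each x ∈ F_13, compute rhs = x³ + 9·x + 12 mod 13, then count y ∈ F_13 with y² ≡ rhs.
  x = 0: rhs = 12, matching y values: 5, 8 (2 points).
  x = 1: rhs = 9, matching y values: 3, 10 (2 points).
  x = 2: rhs = 12, matching y values: 5, 8 (2 points).
  x = 3: rhs = 1, matching y values: 1, 12 (2 points).
  x = 4: rhs = 8, matching y values: none (0 points).
  x = 5: rhs = 0, matching y values: 0 (1 points).
  x = 6: rhs = 9, matching y values: 3, 10 (2 points).
  x = 7: rhs = 2, matching y values: none (0 points).
  x = 8: rhs = 11, matching y values: none (0 points).
  x = 9: rhs = 3, matching y values: 4, 9 (2 points).
  x = 10: rhs = 10, matching y values: 6, 7 (2 points).
  x = 11: rhs = 12, matching y values: 5, 8 (2 points).
  x = 12: rhs = 2, matching y values: none (0 points).
Total affine count: 17.
Full point count |E(F_13)| = 17 + 1 = 18.
Hasse bound: |18 − (13+1)| = |4| = 4 ≤ 2√13 ≈ 7.2111 ✓.


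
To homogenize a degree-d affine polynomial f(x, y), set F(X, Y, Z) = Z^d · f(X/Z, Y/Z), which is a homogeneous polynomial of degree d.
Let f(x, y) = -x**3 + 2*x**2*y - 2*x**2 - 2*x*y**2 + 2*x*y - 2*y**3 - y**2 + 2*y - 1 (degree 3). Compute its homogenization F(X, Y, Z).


F(X, Y, Z) = -X**3 + 2*X**2*Y - 2*X**2*Z - 2*X*Y**2 + 2*X*Y*Z - 2*Y**3 - Y**2*Z + 2*Y*Z**2 - Z**3

deg(f) = 3.
Substitute x = X/Z, y = Y/Z into f, then multiply by Z^3.
  monomial -1·x^3·y^0 ↦ -1·X^3·Y^0·Z^0.
  monomial 2·x^2·y^1 ↦ 2·X^2·Y^1·Z^0.
  monomial -2·x^2·y^0 ↦ -2·X^2·Y^0·Z^1.
  monomial -2·x^1·y^2 ↦ -2·X^1·Y^2·Z^0.
  monomial 2·x^1·y^1 ↦ 2·X^1·Y^1·Z^1.
  monomial -2·x^0·y^3 ↦ -2·X^0·Y^3·Z^0.
  monomial -1·x^0·y^2 ↦ -1·X^0·Y^2·Z^1.
  monomial 2·x^0·y^1 ↦ 2·X^0·Y^1·Z^2.
  monomial -1·x^0·y^0 ↦ -1·X^0·Y^0·Z^3.
Collecting: F(X, Y, Z) = -X**3 + 2*X**2*Y - 2*X**2*Z - 2*X*Y**2 + 2*X*Y*Z - 2*Y**3 - Y**2*Z + 2*Y*Z**2 - Z**3.


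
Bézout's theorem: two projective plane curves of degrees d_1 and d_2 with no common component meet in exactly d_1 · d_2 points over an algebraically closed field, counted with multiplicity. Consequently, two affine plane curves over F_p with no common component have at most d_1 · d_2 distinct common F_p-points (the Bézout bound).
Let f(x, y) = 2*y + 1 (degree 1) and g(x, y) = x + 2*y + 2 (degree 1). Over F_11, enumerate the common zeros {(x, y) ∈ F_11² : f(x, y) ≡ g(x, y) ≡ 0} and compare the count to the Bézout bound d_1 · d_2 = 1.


Common zeros: {(10, 5)}; count = 1; Bézout bound = 1.

deg(f) = 1, deg(g) = 1, so Bézout bound = 1.
Scan x ∈ F_11. For each x, list the y ∈ F_11 with f(x, y) ≡ 0 and those with g(x, y) ≡ 0 (mod 11); the common zeros in that column are the intersection.
  x = 0: f ≡ 0 at y ∈ {5}; g ≡ 0 at y ∈ {10}; common: ∅.
  x = 1: f ≡ 0 at y ∈ {5}; g ≡ 0 at y ∈ {4}; common: ∅.
  x = 2: f ≡ 0 at y ∈ {5}; g ≡ 0 at y ∈ {9}; common: ∅.
  x = 3: f ≡ 0 at y ∈ {5}; g ≡ 0 at y ∈ {3}; common: ∅.
  x = 4: f ≡ 0 at y ∈ {5}; g ≡ 0 at y ∈ {8}; common: ∅.
  x = 5: f ≡ 0 at y ∈ {5}; g ≡ 0 at y ∈ {2}; common: ∅.
  x = 6: f ≡ 0 at y ∈ {5}; g ≡ 0 at y ∈ {7}; common: ∅.
  x = 7: f ≡ 0 at y ∈ {5}; g ≡ 0 at y ∈ {1}; common: ∅.
  x = 8: f ≡ 0 at y ∈ {5}; g ≡ 0 at y ∈ {6}; common: ∅.
  x = 9: f ≡ 0 at y ∈ {5}; g ≡ 0 at y ∈ {0}; common: ∅.
  x = 10: f ≡ 0 at y ∈ {5}; g ≡ 0 at y ∈ {5}; common: {5}.
Collecting: common zeros = {(10, 5)}, so the count is 1.
Comparison with the Bézout bound: 1 ≤ 1 = deg(f)·deg(g), as expected for curves with no common component (the bound is attained).


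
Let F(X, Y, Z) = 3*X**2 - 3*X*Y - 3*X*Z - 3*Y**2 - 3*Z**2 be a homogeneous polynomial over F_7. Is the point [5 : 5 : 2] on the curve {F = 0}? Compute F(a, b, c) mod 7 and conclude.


F(5,5,2) ≡ 2 (mod 7); P is NOT on the curve.

Evaluate F(5, 5, 2) term-by-term (mod 7).
  3*X**2 ↦ 3·25·1·1 = 75
  -3*X*Y ↦ -3·5·5·1 = -75
  -3*X*Z ↦ -3·5·1·2 = -30
  -3*Y**2 ↦ -3·1·25·1 = -75
  -3*Z**2 ↦ -3·1·1·4 = -12
Sum: F(5, 5, 2) = (75) + (-75) + (-30) + (-75) + (-12) = -117.
Reducing mod 7: -117 ≡ 2 (mod 7).
Since F(a, b, c) ≡ 2 ≠ 0 (mod 7), P does NOT lie on the curve.


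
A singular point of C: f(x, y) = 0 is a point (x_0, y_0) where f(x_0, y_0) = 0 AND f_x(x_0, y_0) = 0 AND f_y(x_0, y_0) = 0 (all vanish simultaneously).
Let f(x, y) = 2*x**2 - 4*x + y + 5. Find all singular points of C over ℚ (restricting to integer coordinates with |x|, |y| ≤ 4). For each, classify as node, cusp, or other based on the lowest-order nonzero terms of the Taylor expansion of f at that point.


No singular points in the scanned grid; C is smooth there.

Compute partial derivatives:
  f_x = 4*x - 4.
  f_y = 1.
f_y = 1 is a nonzero constant, so f_y never vanishes: no point (x, y) can satisfy f = f_x = f_y = 0. In particular no (x, y) ∈ {−4, ..., 4}² is singular; the curve is smooth.


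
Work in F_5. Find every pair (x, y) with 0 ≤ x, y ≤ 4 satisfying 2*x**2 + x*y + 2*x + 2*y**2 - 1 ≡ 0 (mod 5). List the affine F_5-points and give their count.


Affine F_5-points: {(2, 1), (2, 3), (3, 3), (4, 1), (4, 2)}; count = 5.

For each of the 25 pairs (x, y) ∈ F_5², evaluate f(x, y) mod 5. Record the zeros.
  x = 0: [0↦4, 1↦1, 2↦2, 3↦2, 4↦1]  zeros at y ∈ ∅
  x = 1: [0↦3, 1↦1, 2↦3, 3↦4, 4↦4]  zeros at y ∈ ∅
  x = 2: [0↦1, 1↦0, 2↦3, 3↦0, 4↦1]  zeros at y ∈ {1, 3}
  x = 3: [0↦3, 1↦3, 2↦2, 3↦0, 4↦2]  zeros at y ∈ {3}
  x = 4: [0↦4, 1↦0, 2↦0, 3↦4, 4↦2]  zeros at y ∈ {1, 2}
Collecting zeros: affine points = {(2, 1), (2, 3), (3, 3), (4, 1), (4, 2)}.
Total count |C(F_5)_aff| = 5.


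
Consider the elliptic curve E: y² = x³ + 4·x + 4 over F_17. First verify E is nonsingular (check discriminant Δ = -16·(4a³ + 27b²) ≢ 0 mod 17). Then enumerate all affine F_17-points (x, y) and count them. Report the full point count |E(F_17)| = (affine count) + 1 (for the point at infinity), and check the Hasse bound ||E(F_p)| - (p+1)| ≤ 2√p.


Affine points = {(0, 2), (0, 15), (1, 3), (1, 14), (3, 3), (3, 14), (4, 4), (4, 13), (5, 8), (5, 9), (7, 1), (7, 16), (8, 2), (8, 15), (9, 2), (9, 15), (11, 6), (11, 11), (13, 3), (13, 14), (14, 4), (14, 13), (16, 4), (16, 13)}; affine count = 24; |E(F_17)| = 25.

Discriminant check: Δ ∝ 4a³ + 27b² = 4·4³ + 27·4² = 4·64 + 27·16 ≡ 8 (mod 17). Nonzero ⇒ E is nonsingular.
For each x ∈ F_17, compute rhs = x³ + 4·x + 4 mod 17, then count y ∈ F_17 with y² ≡ rhs.
  x = 0: rhs = 4, matching y values: 2, 15 (2 points).
  x = 1: rhs = 9, matching y values: 3, 14 (2 points).
  x = 2: rhs = 3, matching y values: none (0 points).
  x = 3: rhs = 9, matching y values: 3, 14 (2 points).
  x = 4: rhs = 16, matching y values: 4, 13 (2 points).
  x = 5: rhs = 13, matching y values: 8, 9 (2 points).
  x = 6: rhs = 6, matching y values: none (0 points).
  x = 7: rhs = 1, matching y values: 1, 16 (2 points).
  x = 8: rhs = 4, matching y values: 2, 15 (2 points).
  x = 9: rhs = 4, matching y values: 2, 15 (2 points).
  x = 10: rhs = 7, matching y values: none (0 points).
  x = 11: rhs = 2, matching y values: 6, 11 (2 points).
  x = 12: rhs = 12, matching y values: none (0 points).
  x = 13: rhs = 9, matching y values: 3, 14 (2 points).
  x = 14: rhs = 16, matching y values: 4, 13 (2 points).
  x = 15: rhs = 5, matching y values: none (0 points).
  x = 16: rhs = 16, matching y values: 4, 13 (2 points).
Total affine count: 24.
Full point count |E(F_17)| = 24 + 1 = 25.
Hasse bound: |25 − (17+1)| = |7| = 7 ≤ 2√17 ≈ 8.2462 ✓.


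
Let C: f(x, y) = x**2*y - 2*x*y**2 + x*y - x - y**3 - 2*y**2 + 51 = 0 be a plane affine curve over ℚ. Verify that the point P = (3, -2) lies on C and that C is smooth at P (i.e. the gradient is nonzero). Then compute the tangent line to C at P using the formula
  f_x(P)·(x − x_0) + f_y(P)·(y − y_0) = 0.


Tangent line at P: -23*x + 32*y + 133 = 0.

Step 1: f(3, -2) = 0, so P lies on C.
Step 2: partial derivatives
  f_x(x, y) = 2*x*y - 2*y**2 + y - 1, f_y(x, y) = x**2 - 4*x*y + x - 3*y**2 - 4*y.
  f_x(P) = -23, f_y(P) = 32 (gradient nonzero, so P is smooth).
Step 3: tangent line at P: -23·(x − 3) + 32·(y − -2) = 0.
Expanding: -23*x + 32*y + 133 = 0.


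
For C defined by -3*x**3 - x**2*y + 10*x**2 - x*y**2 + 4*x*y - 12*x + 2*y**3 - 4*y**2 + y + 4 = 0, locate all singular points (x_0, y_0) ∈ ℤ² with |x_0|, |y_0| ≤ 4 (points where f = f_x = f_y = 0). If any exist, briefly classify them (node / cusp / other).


Singular points: {(1, 1)}; classification: cusp.

Compute partial derivatives:
  f_x = -9*x**2 - 2*x*y + 20*x - y**2 + 4*y - 12.
  f_y = -x**2 - 2*x*y + 4*x + 6*y**2 - 8*y + 1.
Scan x_0 ∈ {−4, ..., 4}. For each x_0, f_y(x_0, y) is a polynomial in y; find its integer roots y ∈ {−4, ..., 4}, then test f_x and f at those candidates.
  x = -4: f_y(-4, y) = 6*y**2 - 31; no integer root y with |y| ≤ 4.
  x = -3: f_y(-3, y) = 6*y**2 - 2*y - 20; vanishes at y ∈ {2}. (-3, 2): f_x = -137 ≠ 0.
  x = -2: f_y(-2, y) = 6*y**2 - 4*y - 11; no integer root y with |y| ≤ 4.
  x = -1: f_y(-1, y) = 6*y**2 - 6*y - 4; no integer root y with |y| ≤ 4.
  x = 0: f_y(0, y) = 6*y**2 - 8*y + 1; no integer root y with |y| ≤ 4.
  x = 1: f_y(1, y) = 6*y**2 - 10*y + 4; vanishes at y ∈ {1}. (1, 1): f_x = 0, f = 0 — SINGULAR.
  x = 2: f_y(2, y) = 6*y**2 - 12*y + 5; no integer root y with |y| ≤ 4.
  x = 3: f_y(3, y) = 6*y**2 - 14*y + 4; vanishes at y ∈ {2}. (3, 2): f_x = -41 ≠ 0.
  x = 4: f_y(4, y) = 6*y**2 - 16*y + 1; no integer root y with |y| ≤ 4.
Only singular point on the grid: (1, 1).
Classify: substitute x = 1 + u, y = 1 + v and expand: f = -3*u**3 - u**2*v - u*v**2 + 2*v**3 + v**2.
No constant or linear terms (consistent with a singular point). Quadratic part: v**2. Cubic part: -3*u**3 - u**2*v - u*v**2 + 2*v**3.
The quadratic part v**2 is a perfect square, so there is a single (double) tangent line v = 0, i.e. y = 1. Restricting the cubic part to that line (v = 0) leaves -3*u**3 ≠ 0, so f is not divisible by v and the branch is v² ≈ 3*u**3 to lowest order — this is a cusp.
Classification: cusp.


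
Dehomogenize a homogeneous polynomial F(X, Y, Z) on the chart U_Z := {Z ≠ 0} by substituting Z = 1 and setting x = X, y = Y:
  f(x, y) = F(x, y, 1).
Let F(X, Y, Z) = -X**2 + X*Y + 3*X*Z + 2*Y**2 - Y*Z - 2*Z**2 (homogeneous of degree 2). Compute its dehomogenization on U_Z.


f(x, y) = -x**2 + x*y + 3*x + 2*y**2 - y - 2

On U_Z we set Z = 1. Each monomial c·X^i·Y^j·Z^k in F becomes c·x^i·y^j·1^k = c·x^i·y^j.
Substituting Z = 1: F(X, Y, 1) = -x**2 + x*y + 3*x + 2*y**2 - y - 2.
Note: deg(f) ≤ deg(F) = 2; strict inequality happens when F is divisible by Z (lost terms).


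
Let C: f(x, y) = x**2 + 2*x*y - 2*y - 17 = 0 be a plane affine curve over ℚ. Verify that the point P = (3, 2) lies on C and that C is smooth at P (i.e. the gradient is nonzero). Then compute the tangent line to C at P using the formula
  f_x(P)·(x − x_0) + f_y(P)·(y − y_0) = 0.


Tangent line at P: 10*x + 4*y - 38 = 0.

Step 1: f(3, 2) = 0, so P lies on C.
Step 2: partial derivatives
  f_x(x, y) = 2*x + 2*y, f_y(x, y) = 2*x - 2.
  f_x(P) = 10, f_y(P) = 4 (gradient nonzero, so P is smooth).
Step 3: tangent line at P: 10·(x − 3) + 4·(y − 2) = 0.
Expanding: 10*x + 4*y - 38 = 0.


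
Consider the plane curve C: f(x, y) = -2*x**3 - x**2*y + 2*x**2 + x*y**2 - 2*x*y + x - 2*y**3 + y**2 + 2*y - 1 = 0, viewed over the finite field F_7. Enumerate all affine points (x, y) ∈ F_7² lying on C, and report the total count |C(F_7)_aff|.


Affine F_7-points: {(0, 1), (0, 4), (0, 6), (1, 0), (2, 0), (3, 3), (4, 1), (4, 2), (4, 3), (5, 0)}; count = 10.

For each of the 49 pairs (x, y) ∈ F_7², evaluate f(x, y) mod 7. Record the zeros.
  x = 0: [0↦6, 1↦0, 2↦5, 3↦2, 4↦0, 5↦1, 6↦0]  zeros at y ∈ {1, 4, 6}
  x = 1: [0↦0, 1↦6, 2↦4, 3↦3, 4↦5, 5↦5, 6↦5]  zeros at y ∈ {0}
  x = 2: [0↦0, 1↦2, 2↦5, 3↦4, 4↦1, 5↦5, 6↦4]  zeros at y ∈ {0}
  x = 3: [0↦1, 1↦4, 2↦3, 3↦0, 4↦4, 5↦3, 6↦6]  zeros at y ∈ {3}
  x = 4: [0↦5, 1↦0, 2↦0, 3↦0, 4↦2, 5↦1, 6↦6]  zeros at y ∈ {1, 2, 3}
  x = 5: [0↦0, 1↦6, 2↦5, 3↦6, 4↦4, 5↦1, 6↦6]  zeros at y ∈ {0}
  x = 6: [0↦2, 1↦3, 2↦6, 3↦6, 4↦5, 5↦5, 6↦1]  zeros at y ∈ ∅
Collecting zeros: affine points = {(0, 1), (0, 4), (0, 6), (1, 0), (2, 0), (3, 3), (4, 1), (4, 2), (4, 3), (5, 0)}.
Total count |C(F_7)_aff| = 10.


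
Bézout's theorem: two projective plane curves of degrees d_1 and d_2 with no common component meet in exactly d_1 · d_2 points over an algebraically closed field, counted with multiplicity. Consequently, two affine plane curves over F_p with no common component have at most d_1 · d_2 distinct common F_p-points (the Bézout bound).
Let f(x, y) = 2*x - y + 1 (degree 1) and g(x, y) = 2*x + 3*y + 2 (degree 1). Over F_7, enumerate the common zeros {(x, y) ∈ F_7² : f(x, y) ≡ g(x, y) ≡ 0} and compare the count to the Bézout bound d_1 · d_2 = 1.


Common zeros: {(2, 5)}; count = 1; Bézout bound = 1.

deg(f) = 1, deg(g) = 1, so Bézout bound = 1.
Scan x ∈ F_7. For each x, list the y ∈ F_7 with f(x, y) ≡ 0 and those with g(x, y) ≡ 0 (mod 7); the common zeros in that column are the intersection.
  x = 0: f ≡ 0 at y ∈ {1}; g ≡ 0 at y ∈ {4}; common: ∅.
  x = 1: f ≡ 0 at y ∈ {3}; g ≡ 0 at y ∈ {1}; common: ∅.
  x = 2: f ≡ 0 at y ∈ {5}; g ≡ 0 at y ∈ {5}; common: {5}.
  x = 3: f ≡ 0 at y ∈ {0}; g ≡ 0 at y ∈ {2}; common: ∅.
  x = 4: f ≡ 0 at y ∈ {2}; g ≡ 0 at y ∈ {6}; common: ∅.
  x = 5: f ≡ 0 at y ∈ {4}; g ≡ 0 at y ∈ {3}; common: ∅.
  x = 6: f ≡ 0 at y ∈ {6}; g ≡ 0 at y ∈ {0}; common: ∅.
Collecting: common zeros = {(2, 5)}, so the count is 1.
Comparison with the Bézout bound: 1 ≤ 1 = deg(f)·deg(g), as expected for curves with no common component (the bound is attained).


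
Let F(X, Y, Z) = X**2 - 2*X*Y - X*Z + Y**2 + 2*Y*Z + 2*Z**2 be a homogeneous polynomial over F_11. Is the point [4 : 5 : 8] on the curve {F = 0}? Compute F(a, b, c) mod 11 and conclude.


F(4,5,8) ≡ 1 (mod 11); P is NOT on the curve.

Evaluate F(4, 5, 8) term-by-term (mod 11).
  X**2 ↦ 1·16·1·1 = 16
  -2*X*Y ↦ -2·4·5·1 = -40
  -X*Z ↦ -1·4·1·8 = -32
  Y**2 ↦ 1·1·25·1 = 25
  2*Y*Z ↦ 2·1·5·8 = 80
  2*Z**2 ↦ 2·1·1·64 = 128
Sum: F(4, 5, 8) = (16) + (-40) + (-32) + (25) + (80) + (128) = 177.
Reducing mod 11: 177 ≡ 1 (mod 11).
Since F(a, b, c) ≡ 1 ≠ 0 (mod 11), P does NOT lie on the curve.


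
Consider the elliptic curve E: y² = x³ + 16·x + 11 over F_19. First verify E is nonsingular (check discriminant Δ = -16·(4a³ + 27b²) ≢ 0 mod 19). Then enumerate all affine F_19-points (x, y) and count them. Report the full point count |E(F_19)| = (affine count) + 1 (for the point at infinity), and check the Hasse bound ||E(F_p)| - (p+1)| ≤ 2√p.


Affine points = {(0, 7), (0, 12), (1, 3), (1, 16), (4, 5), (4, 14), (5, 8), (5, 11), (6, 0), (8, 9), (8, 10), (11, 6), (11, 13), (15, 4), (15, 15), (17, 3), (17, 16)}; affine count = 17; |E(F_19)| = 18.

Discriminant check: Δ ∝ 4a³ + 27b² = 4·16³ + 27·11² = 4·4096 + 27·121 ≡ 5 (mod 19). Nonzero ⇒ E is nonsingular.
For each x ∈ F_19, compute rhs = x³ + 16·x + 11 mod 19, then count y ∈ F_19 with y² ≡ rhs.
  x = 0: rhs = 11, matching y values: 7, 12 (2 points).
  x = 1: rhs = 9, matching y values: 3, 16 (2 points).
  x = 2: rhs = 13, matching y values: none (0 points).
  x = 3: rhs = 10, matching y values: none (0 points).
  x = 4: rhs = 6, matching y values: 5, 14 (2 points).
  x = 5: rhs = 7, matching y values: 8, 11 (2 points).
  x = 6: rhs = 0, matching y values: 0 (1 points).
  x = 7: rhs = 10, matching y values: none (0 points).
  x = 8: rhs = 5, matching y values: 9, 10 (2 points).
  x = 9: rhs = 10, matching y values: none (0 points).
  x = 10: rhs = 12, matching y values: none (0 points).
  x = 11: rhs = 17, matching y values: 6, 13 (2 points).
  x = 12: rhs = 12, matching y values: none (0 points).
  x = 13: rhs = 3, matching y values: none (0 points).
  x = 14: rhs = 15, matching y values: none (0 points).
  x = 15: rhs = 16, matching y values: 4, 15 (2 points).
  x = 16: rhs = 12, matching y values: none (0 points).
  x = 17: rhs = 9, matching y values: 3, 16 (2 points).
  x = 18: rhs = 13, matching y values: none (0 points).
Total affine count: 17.
Full point count |E(F_19)| = 17 + 1 = 18.
Hasse bound: |18 − (19+1)| = |-2| = 2 ≤ 2√19 ≈ 8.7178 ✓.


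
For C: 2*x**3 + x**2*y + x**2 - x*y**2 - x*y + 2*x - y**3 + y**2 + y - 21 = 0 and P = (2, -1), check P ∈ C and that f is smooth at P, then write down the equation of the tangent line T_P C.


Tangent line at P: 26*x + 2*y - 50 = 0.

Step 1: f(2, -1) = 0, so P lies on C.
Step 2: partial derivatives
  f_x(x, y) = 6*x**2 + 2*x*y + 2*x - y**2 - y + 2, f_y(x, y) = x**2 - 2*x*y - x - 3*y**2 + 2*y + 1.
  f_x(P) = 26, f_y(P) = 2 (gradient nonzero, so P is smooth).
Step 3: tangent line at P: 26·(x − 2) + 2·(y − -1) = 0.
Expanding: 26*x + 2*y - 50 = 0.


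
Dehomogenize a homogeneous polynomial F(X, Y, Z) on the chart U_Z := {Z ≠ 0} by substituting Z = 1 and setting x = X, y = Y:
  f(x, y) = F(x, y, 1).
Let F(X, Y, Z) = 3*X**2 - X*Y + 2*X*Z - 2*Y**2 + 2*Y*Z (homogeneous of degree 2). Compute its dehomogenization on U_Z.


f(x, y) = 3*x**2 - x*y + 2*x - 2*y**2 + 2*y

On U_Z we set Z = 1. Each monomial c·X^i·Y^j·Z^k in F becomes c·x^i·y^j·1^k = c·x^i·y^j.
Substituting Z = 1: F(X, Y, 1) = 3*x**2 - x*y + 2*x - 2*y**2 + 2*y.
Note: deg(f) ≤ deg(F) = 2; strict inequality happens when F is divisible by Z (lost terms).


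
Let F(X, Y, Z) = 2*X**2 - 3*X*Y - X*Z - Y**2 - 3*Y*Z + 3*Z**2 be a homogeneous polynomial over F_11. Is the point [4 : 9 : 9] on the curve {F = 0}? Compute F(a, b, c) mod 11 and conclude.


F(4,9,9) ≡ 5 (mod 11); P is NOT on the curve.

Evaluate F(4, 9, 9) term-by-term (mod 11).
  2*X**2 ↦ 2·16·1·1 = 32
  -3*X*Y ↦ -3·4·9·1 = -108
  -X*Z ↦ -1·4·1·9 = -36
  -Y**2 ↦ -1·1·81·1 = -81
  -3*Y*Z ↦ -3·1·9·9 = -243
  3*Z**2 ↦ 3·1·1·81 = 243
Sum: F(4, 9, 9) = (32) + (-108) + (-36) + (-81) + (-243) + (243) = -193.
Reducing mod 11: -193 ≡ 5 (mod 11).
Since F(a, b, c) ≡ 5 ≠ 0 (mod 11), P does NOT lie on the curve.


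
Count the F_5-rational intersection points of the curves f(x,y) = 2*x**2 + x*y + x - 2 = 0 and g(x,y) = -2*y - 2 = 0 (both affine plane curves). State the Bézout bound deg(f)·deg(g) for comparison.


Common zeros: {(1, 4), (4, 4)}; count = 2; Bézout bound = 2.

deg(f) = 2, deg(g) = 1, so Bézout bound = 2.
Scan x ∈ F_5. For each x, list the y ∈ F_5 with f(x, y) ≡ 0 and those with g(x, y) ≡ 0 (mod 5); the common zeros in that column are the intersection.
  x = 0: f ≡ 0 at y ∈ ∅; g ≡ 0 at y ∈ {4}; common: ∅.
  x = 1: f ≡ 0 at y ∈ {4}; g ≡ 0 at y ∈ {4}; common: {4}.
  x = 2: f ≡ 0 at y ∈ {1}; g ≡ 0 at y ∈ {4}; common: ∅.
  x = 3: f ≡ 0 at y ∈ {2}; g ≡ 0 at y ∈ {4}; common: ∅.
  x = 4: f ≡ 0 at y ∈ {4}; g ≡ 0 at y ∈ {4}; common: {4}.
Collecting: common zeros = {(1, 4), (4, 4)}, so the count is 2.
Comparison with the Bézout bound: 2 ≤ 2 = deg(f)·deg(g), as expected for curves with no common component (the bound is attained).


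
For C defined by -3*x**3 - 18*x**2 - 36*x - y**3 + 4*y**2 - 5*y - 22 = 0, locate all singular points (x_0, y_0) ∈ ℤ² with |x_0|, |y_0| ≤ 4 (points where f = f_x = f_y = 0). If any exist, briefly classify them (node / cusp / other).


Singular points: {(-2, 1)}; classification: cusp.

Compute partial derivatives:
  f_x = -9*x**2 - 36*x - 36.
  f_y = -3*y**2 + 8*y - 5.
Scan x_0 ∈ {−4, ..., 4}. For each x_0, f_y(x_0, y) is a polynomial in y; find its integer roots y ∈ {−4, ..., 4}, then test f_x and f at those candidates.
  x = -4: f_y(-4, y) = -3*y**2 + 8*y - 5; vanishes at y ∈ {1}. (-4, 1): f_x = -36 ≠ 0.
  x = -3: f_y(-3, y) = -3*y**2 + 8*y - 5; vanishes at y ∈ {1}. (-3, 1): f_x = -9 ≠ 0.
  x = -2: f_y(-2, y) = -3*y**2 + 8*y - 5; vanishes at y ∈ {1}. (-2, 1): f_x = 0, f = 0 — SINGULAR.
  x = -1: f_y(-1, y) = -3*y**2 + 8*y - 5; vanishes at y ∈ {1}. (-1, 1): f_x = -9 ≠ 0.
  x = 0: f_y(0, y) = -3*y**2 + 8*y - 5; vanishes at y ∈ {1}. (0, 1): f_x = -36 ≠ 0.
  x = 1: f_y(1, y) = -3*y**2 + 8*y - 5; vanishes at y ∈ {1}. (1, 1): f_x = -81 ≠ 0.
  x = 2: f_y(2, y) = -3*y**2 + 8*y - 5; vanishes at y ∈ {1}. (2, 1): f_x = -144 ≠ 0.
  x = 3: f_y(3, y) = -3*y**2 + 8*y - 5; vanishes at y ∈ {1}. (3, 1): f_x = -225 ≠ 0.
  x = 4: f_y(4, y) = -3*y**2 + 8*y - 5; vanishes at y ∈ {1}. (4, 1): f_x = -324 ≠ 0.
Only singular point on the grid: (-2, 1).
Classify: substitute x = -2 + u, y = 1 + v and expand: f = -3*u**3 - v**3 + v**2.
No constant or linear terms (consistent with a singular point). Quadratic part: v**2. Cubic part: -3*u**3 - v**3.
The quadratic part v**2 is a perfect square, so there is a single (double) tangent line v = 0, i.e. y = 1. Restricting the cubic part to that line (v = 0) leaves -3*u**3 ≠ 0, so f is not divisible by v and the branch is v² ≈ 3*u**3 to lowest order — this is a cusp.
Classification: cusp.


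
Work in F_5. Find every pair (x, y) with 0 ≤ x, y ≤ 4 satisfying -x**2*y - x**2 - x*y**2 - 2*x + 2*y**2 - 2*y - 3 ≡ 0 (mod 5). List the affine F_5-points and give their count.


Affine F_5-points: {(2, 4), (3, 1), (3, 3)}; count = 3.

For each of the 25 pairs (x, y) ∈ F_5², evaluate f(x, y) mod 5. Record the zeros.
  x = 0: [0↦2, 1↦2, 2↦1, 3↦4, 4↦1]  zeros at y ∈ ∅
  x = 1: [0↦4, 1↦2, 2↦2, 3↦4, 4↦3]  zeros at y ∈ ∅
  x = 2: [0↦4, 1↦3, 2↦2, 3↦1, 4↦0]  zeros at y ∈ {4}
  x = 3: [0↦2, 1↦0, 2↦1, 3↦0, 4↦2]  zeros at y ∈ {1, 3}
  x = 4: [0↦3, 1↦3, 2↦4, 3↦1, 4↦4]  zeros at y ∈ ∅
Collecting zeros: affine points = {(2, 4), (3, 1), (3, 3)}.
Total count |C(F_5)_aff| = 3.


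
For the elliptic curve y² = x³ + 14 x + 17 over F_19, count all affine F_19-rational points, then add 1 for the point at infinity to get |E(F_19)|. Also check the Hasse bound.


Affine points = {(0, 6), (0, 13), (4, 2), (4, 17), (9, 6), (9, 13), (10, 6), (10, 13), (11, 1), (11, 18), (15, 7), (15, 12), (16, 9), (16, 10), (17, 0)}; affine count = 15; |E(F_19)| = 16.

Discriminant check: Δ ∝ 4a³ + 27b² = 4·14³ + 27·17² = 4·2744 + 27·289 ≡ 7 (mod 19). Nonzero ⇒ E is nonsingular.
For each x ∈ F_19, compute rhs = x³ + 14·x + 17 mod 19, then count y ∈ F_19 with y² ≡ rhs.
  x = 0: rhs = 17, matching y values: 6, 13 (2 points).
  x = 1: rhs = 13, matching y values: none (0 points).
  x = 2: rhs = 15, matching y values: none (0 points).
  x = 3: rhs = 10, matching y values: none (0 points).
  x = 4: rhs = 4, matching y values: 2, 17 (2 points).
  x = 5: rhs = 3, matching y values: none (0 points).
  x = 6: rhs = 13, matching y values: none (0 points).
  x = 7: rhs = 2, matching y values: none (0 points).
  x = 8: rhs = 14, matching y values: none (0 points).
  x = 9: rhs = 17, matching y values: 6, 13 (2 points).
  x = 10: rhs = 17, matching y values: 6, 13 (2 points).
  x = 11: rhs = 1, matching y values: 1, 18 (2 points).
  x = 12: rhs = 13, matching y values: none (0 points).
  x = 13: rhs = 2, matching y values: none (0 points).
  x = 14: rhs = 12, matching y values: none (0 points).
  x = 15: rhs = 11, matching y values: 7, 12 (2 points).
  x = 16: rhs = 5, matching y values: 9, 10 (2 points).
  x = 17: rhs = 0, matching y values: 0 (1 points).
  x = 18: rhs = 2, matching y values: none (0 points).
Total affine count: 15.
Full point count |E(F_19)| = 15 + 1 = 16.
Hasse bound: |16 − (19+1)| = |-4| = 4 ≤ 2√19 ≈ 8.7178 ✓.


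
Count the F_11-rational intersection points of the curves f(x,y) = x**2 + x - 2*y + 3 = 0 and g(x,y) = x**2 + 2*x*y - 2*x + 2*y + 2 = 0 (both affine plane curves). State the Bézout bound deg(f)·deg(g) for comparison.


Common zeros: {(1, 8), (6, 6)}; count = 2; Bézout bound = 4.

deg(f) = 2, deg(g) = 2, so Bézout bound = 4.
Scan x ∈ F_11. For each x, list the y ∈ F_11 with f(x, y) ≡ 0 and those with g(x, y) ≡ 0 (mod 11); the common zeros in that column are the intersection.
  x = 0: f ≡ 0 at y ∈ {7}; g ≡ 0 at y ∈ {10}; common: ∅.
  x = 1: f ≡ 0 at y ∈ {8}; g ≡ 0 at y ∈ {8}; common: {8}.
  x = 2: f ≡ 0 at y ∈ {10}; g ≡ 0 at y ∈ {7}; common: ∅.
  x = 3: f ≡ 0 at y ∈ {2}; g ≡ 0 at y ∈ {9}; common: ∅.
  x = 4: f ≡ 0 at y ∈ {6}; g ≡ 0 at y ∈ {10}; common: ∅.
  x = 5: f ≡ 0 at y ∈ {0}; g ≡ 0 at y ∈ {5}; common: ∅.
  x = 6: f ≡ 0 at y ∈ {6}; g ≡ 0 at y ∈ {6}; common: {6}.
  x = 7: f ≡ 0 at y ∈ {2}; g ≡ 0 at y ∈ {8}; common: ∅.
  x = 8: f ≡ 0 at y ∈ {10}; g ≡ 0 at y ∈ {7}; common: ∅.
  x = 9: f ≡ 0 at y ∈ {8}; g ≡ 0 at y ∈ {5}; common: ∅.
  x = 10: f ≡ 0 at y ∈ {7}; g ≡ 0 at y ∈ ∅; common: ∅.
Collecting: common zeros = {(1, 8), (6, 6)}, so the count is 2.
Comparison with the Bézout bound: 2 ≤ 4 = deg(f)·deg(g), as expected for curves with no common component (the affine F_11-count falls short of the bound because intersections may lie at infinity, over extension fields, or carry multiplicity).


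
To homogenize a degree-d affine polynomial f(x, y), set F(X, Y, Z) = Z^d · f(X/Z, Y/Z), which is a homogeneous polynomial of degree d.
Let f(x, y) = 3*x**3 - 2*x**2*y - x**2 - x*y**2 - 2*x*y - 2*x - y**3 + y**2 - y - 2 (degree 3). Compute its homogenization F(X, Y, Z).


F(X, Y, Z) = 3*X**3 - 2*X**2*Y - X**2*Z - X*Y**2 - 2*X*Y*Z - 2*X*Z**2 - Y**3 + Y**2*Z - Y*Z**2 - 2*Z**3

deg(f) = 3.
Substitute x = X/Z, y = Y/Z into f, then multiply by Z^3.
  monomial 3·x^3·y^0 ↦ 3·X^3·Y^0·Z^0.
  monomial -2·x^2·y^1 ↦ -2·X^2·Y^1·Z^0.
  monomial -1·x^2·y^0 ↦ -1·X^2·Y^0·Z^1.
  monomial -1·x^1·y^2 ↦ -1·X^1·Y^2·Z^0.
  monomial -2·x^1·y^1 ↦ -2·X^1·Y^1·Z^1.
  monomial -2·x^1·y^0 ↦ -2·X^1·Y^0·Z^2.
  monomial -1·x^0·y^3 ↦ -1·X^0·Y^3·Z^0.
  monomial 1·x^0·y^2 ↦ 1·X^0·Y^2·Z^1.
  monomial -1·x^0·y^1 ↦ -1·X^0·Y^1·Z^2.
  monomial -2·x^0·y^0 ↦ -2·X^0·Y^0·Z^3.
Collecting: F(X, Y, Z) = 3*X**3 - 2*X**2*Y - X**2*Z - X*Y**2 - 2*X*Y*Z - 2*X*Z**2 - Y**3 + Y**2*Z - Y*Z**2 - 2*Z**3.


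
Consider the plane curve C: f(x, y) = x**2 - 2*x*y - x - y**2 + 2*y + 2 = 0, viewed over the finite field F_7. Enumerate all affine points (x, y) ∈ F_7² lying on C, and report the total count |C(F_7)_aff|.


Affine F_7-points: {(1, 3), (1, 4), (4, 0), (4, 1), (6, 1), (6, 3)}; count = 6.

For each of the 49 pairs (x, y) ∈ F_7², evaluate f(x, y) mod 7. Record the zeros.
  x = 0: [0↦2, 1↦3, 2↦2, 3↦6, 4↦1, 5↦1, 6↦6]  zeros at y ∈ ∅
  x = 1: [0↦2, 1↦1, 2↦5, 3↦0, 4↦0, 5↦5, 6↦1]  zeros at y ∈ {3, 4}
  x = 2: [0↦4, 1↦1, 2↦3, 3↦3, 4↦1, 5↦4, 6↦5]  zeros at y ∈ ∅
  x = 3: [0↦1, 1↦3, 2↦3, 3↦1, 4↦4, 5↦5, 6↦4]  zeros at y ∈ ∅
  x = 4: [0↦0, 1↦0, 2↦5, 3↦1, 4↦2, 5↦1, 6↦5]  zeros at y ∈ {0, 1}
  x = 5: [0↦1, 1↦6, 2↦2, 3↦3, 4↦2, 5↦6, 6↦1]  zeros at y ∈ ∅
  x = 6: [0↦4, 1↦0, 2↦1, 3↦0, 4↦4, 5↦6, 6↦6]  zeros at y ∈ {1, 3}
Collecting zeros: affine points = {(1, 3), (1, 4), (4, 0), (4, 1), (6, 1), (6, 3)}.
Total count |C(F_7)_aff| = 6.


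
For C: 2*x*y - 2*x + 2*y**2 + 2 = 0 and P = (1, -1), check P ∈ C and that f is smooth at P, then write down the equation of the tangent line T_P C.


Tangent line at P: -4*x - 2*y + 2 = 0.

Step 1: f(1, -1) = 0, so P lies on C.
Step 2: partial derivatives
  f_x(x, y) = 2*y - 2, f_y(x, y) = 2*x + 4*y.
  f_x(P) = -4, f_y(P) = -2 (gradient nonzero, so P is smooth).
Step 3: tangent line at P: -4·(x − 1) + -2·(y − -1) = 0.
Expanding: -4*x - 2*y + 2 = 0.


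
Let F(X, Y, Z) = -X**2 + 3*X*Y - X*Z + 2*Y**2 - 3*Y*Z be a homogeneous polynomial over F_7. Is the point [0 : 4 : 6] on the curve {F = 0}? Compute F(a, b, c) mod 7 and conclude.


F(0,4,6) ≡ 2 (mod 7); P is NOT on the curve.

Evaluate F(0, 4, 6) term-by-term (mod 7).
  -X**2 ↦ -1·0·1·1 = 0
  3*X*Y ↦ 3·0·4·1 = 0
  -X*Z ↦ -1·0·1·6 = 0
  2*Y**2 ↦ 2·1·16·1 = 32
  -3*Y*Z ↦ -3·1·4·6 = -72
Sum: F(0, 4, 6) = (0) + (0) + (0) + (32) + (-72) = -40.
Reducing mod 7: -40 ≡ 2 (mod 7).
Since F(a, b, c) ≡ 2 ≠ 0 (mod 7), P does NOT lie on the curve.


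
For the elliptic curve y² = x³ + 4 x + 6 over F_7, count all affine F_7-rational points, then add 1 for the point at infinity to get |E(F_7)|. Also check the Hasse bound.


Affine points = {(1, 2), (1, 5), (2, 1), (2, 6), (4, 3), (4, 4), (5, 2), (5, 5), (6, 1), (6, 6)}; affine count = 10; |E(F_7)| = 11.

Discriminant check: Δ ∝ 4a³ + 27b² = 4·4³ + 27·6² = 4·64 + 27·36 ≡ 3 (mod 7). Nonzero ⇒ E is nonsingular.
For each x ∈ F_7, compute rhs = x³ + 4·x + 6 mod 7, then count y ∈ F_7 with y² ≡ rhs.
  x = 0: rhs = 6, matching y values: none (0 points).
  x = 1: rhs = 4, matching y values: 2, 5 (2 points).
  x = 2: rhs = 1, matching y values: 1, 6 (2 points).
  x = 3: rhs = 3, matching y values: none (0 points).
  x = 4: rhs = 2, matching y values: 3, 4 (2 points).
  x = 5: rhs = 4, matching y values: 2, 5 (2 points).
  x = 6: rhs = 1, matching y values: 1, 6 (2 points).
Total affine count: 10.
Full point count |E(F_7)| = 10 + 1 = 11.
Hasse bound: |11 − (7+1)| = |3| = 3 ≤ 2√7 ≈ 5.2915 ✓.


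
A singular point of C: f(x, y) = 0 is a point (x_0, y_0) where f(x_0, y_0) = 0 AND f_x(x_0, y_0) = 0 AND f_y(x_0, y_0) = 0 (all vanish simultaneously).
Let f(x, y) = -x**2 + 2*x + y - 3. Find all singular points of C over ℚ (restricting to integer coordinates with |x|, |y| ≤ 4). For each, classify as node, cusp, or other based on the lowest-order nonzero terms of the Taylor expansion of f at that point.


No singular points in the scanned grid; C is smooth there.

Compute partial derivatives:
  f_x = 2 - 2*x.
  f_y = 1.
f_y = 1 is a nonzero constant, so f_y never vanishes: no point (x, y) can satisfy f = f_x = f_y = 0. In particular no (x, y) ∈ {−4, ..., 4}² is singular; the curve is smooth.


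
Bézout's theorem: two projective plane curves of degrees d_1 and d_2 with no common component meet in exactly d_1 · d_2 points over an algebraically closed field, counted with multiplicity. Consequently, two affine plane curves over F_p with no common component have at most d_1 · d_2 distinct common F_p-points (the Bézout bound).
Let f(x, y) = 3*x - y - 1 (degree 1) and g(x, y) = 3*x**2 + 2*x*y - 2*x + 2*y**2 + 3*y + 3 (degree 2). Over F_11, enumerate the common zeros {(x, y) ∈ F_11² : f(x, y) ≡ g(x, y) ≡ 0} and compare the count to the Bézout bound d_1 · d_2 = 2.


Common zeros: {(1, 2), (7, 9)}; count = 2; Bézout bound = 2.

deg(f) = 1, deg(g) = 2, so Bézout bound = 2.
Scan x ∈ F_11. For each x, list the y ∈ F_11 with f(x, y) ≡ 0 and those with g(x, y) ≡ 0 (mod 11); the common zeros in that column are the intersection.
  x = 0: f ≡ 0 at y ∈ {10}; g ≡ 0 at y ∈ ∅; common: ∅.
  x = 1: f ≡ 0 at y ∈ {2}; g ≡ 0 at y ∈ {1, 2}; common: {2}.
  x = 2: f ≡ 0 at y ∈ {5}; g ≡ 0 at y ∈ {0, 2}; common: ∅.
  x = 3: f ≡ 0 at y ∈ {8}; g ≡ 0 at y ∈ ∅; common: ∅.
  x = 4: f ≡ 0 at y ∈ {0}; g ≡ 0 at y ∈ ∅; common: ∅.
  x = 5: f ≡ 0 at y ∈ {3}; g ≡ 0 at y ∈ ∅; common: ∅.
  x = 6: f ≡ 0 at y ∈ {6}; g ≡ 0 at y ∈ {0, 9}; common: ∅.
  x = 7: f ≡ 0 at y ∈ {9}; g ≡ 0 at y ∈ {9, 10}; common: {9}.
  x = 8: f ≡ 0 at y ∈ {1}; g ≡ 0 at y ∈ ∅; common: ∅.
  x = 9: f ≡ 0 at y ∈ {4}; g ≡ 0 at y ∈ {7, 10}; common: ∅.
  x = 10: f ≡ 0 at y ∈ {7}; g ≡ 0 at y ∈ {1, 4}; common: ∅.
Collecting: common zeros = {(1, 2), (7, 9)}, so the count is 2.
Comparison with the Bézout bound: 2 ≤ 2 = deg(f)·deg(g), as expected for curves with no common component (the bound is attained).


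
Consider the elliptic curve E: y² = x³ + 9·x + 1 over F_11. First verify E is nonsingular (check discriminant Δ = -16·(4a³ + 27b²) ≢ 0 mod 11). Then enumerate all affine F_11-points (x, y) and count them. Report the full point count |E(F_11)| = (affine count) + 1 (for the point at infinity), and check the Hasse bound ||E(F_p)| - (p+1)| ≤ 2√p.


Affine points = {(0, 1), (0, 10), (1, 0), (2, 4), (2, 7), (3, 0), (7, 0)}; affine count = 7; |E(F_11)| = 8.

Discriminant check: Δ ∝ 4a³ + 27b² = 4·9³ + 27·1² = 4·729 + 27·1 ≡ 6 (mod 11). Nonzero ⇒ E is nonsingular.
For each x ∈ F_11, compute rhs = x³ + 9·x + 1 mod 11, then count y ∈ F_11 with y² ≡ rhs.
  x = 0: rhs = 1, matching y values: 1, 10 (2 points).
  x = 1: rhs = 0, matching y values: 0 (1 points).
  x = 2: rhs = 5, matching y values: 4, 7 (2 points).
  x = 3: rhs = 0, matching y values: 0 (1 points).
  x = 4: rhs = 2, matching y values: none (0 points).
  x = 5: rhs = 6, matching y values: none (0 points).
  x = 6: rhs = 7, matching y values: none (0 points).
  x = 7: rhs = 0, matching y values: 0 (1 points).
  x = 8: rhs = 2, matching y values: none (0 points).
  x = 9: rhs = 8, matching y values: none (0 points).
  x = 10: rhs = 2, matching y values: none (0 points).
Total affine count: 7.
Full point count |E(F_11)| = 7 + 1 = 8.
Hasse bound: |8 − (11+1)| = |-4| = 4 ≤ 2√11 ≈ 6.6332 ✓.


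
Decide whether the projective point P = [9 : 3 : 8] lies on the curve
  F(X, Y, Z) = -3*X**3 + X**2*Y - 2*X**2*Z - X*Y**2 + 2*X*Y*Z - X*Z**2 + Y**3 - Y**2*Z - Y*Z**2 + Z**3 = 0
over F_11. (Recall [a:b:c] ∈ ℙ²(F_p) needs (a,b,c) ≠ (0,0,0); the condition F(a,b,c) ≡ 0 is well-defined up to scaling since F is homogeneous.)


F(9,3,8) ≡ 0 (mod 11); P is on the curve.

Evaluate F(9, 3, 8) term-by-term (mod 11).
  -3*X**3 ↦ -3·729·1·1 = -2187
  X**2*Y ↦ 1·81·3·1 = 243
  -2*X**2*Z ↦ -2·81·1·8 = -1296
  -X*Y**2 ↦ -1·9·9·1 = -81
  2*X*Y*Z ↦ 2·9·3·8 = 432
  -X*Z**2 ↦ -1·9·1·64 = -576
  Y**3 ↦ 1·1·27·1 = 27
  -Y**2*Z ↦ -1·1·9·8 = -72
  -Y*Z**2 ↦ -1·1·3·64 = -192
  Z**3 ↦ 1·1·1·512 = 512
Sum: F(9, 3, 8) = (-2187) + (243) + (-1296) + (-81) + (432) + (-576) + (27) + (-72) + (-192) + (512) = -3190.
Reducing mod 11: -3190 ≡ 0 (mod 11).
Since F(a, b, c) ≡ 0 (mod 11), P lies on the curve.


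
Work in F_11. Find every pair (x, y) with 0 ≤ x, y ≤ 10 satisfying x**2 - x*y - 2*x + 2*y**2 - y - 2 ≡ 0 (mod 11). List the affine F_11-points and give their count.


Affine F_11-points: {(2, 2), (2, 5), (5, 5), (5, 9), (6, 0), (6, 9), (7, 0), (7, 4), (10, 4), (10, 7)}; count = 10.

For each of the 121 pairs (x, y) ∈ F_11², evaluate f(x, y) mod 11. Record the zeros.
  x = 0: [0↦9, 1↦10, 2↦4, 3↦2, 4↦4, 5↦10, 6↦9, 7↦1, 8↦8, 9↦8, 10↦1]  zeros at y ∈ ∅
  x = 1: [0↦8, 1↦8, 2↦1, 3↦9, 4↦10, 5↦4, 6↦2, 7↦4, 8↦10, 9↦9, 10↦1]  zeros at y ∈ ∅
  x = 2: [0↦9, 1↦8, 2↦0, 3↦7, 4↦7, 5↦0, 6↦8, 7↦9, 8↦3, 9↦1, 10↦3]  zeros at y ∈ {2, 5}
  x = 3: [0↦1, 1↦10, 2↦1, 3↦7, 4↦6, 5↦9, 6↦5, 7↦5, 8↦9, 9↦6, 10↦7]  zeros at y ∈ ∅
  x = 4: [0↦6, 1↦3, 2↦4, 3↦9, 4↦7, 5↦9, 6↦4, 7↦3, 8↦6, 9↦2, 10↦2]  zeros at y ∈ ∅
  x = 5: [0↦2, 1↦9, 2↦9, 3↦2, 4↦10, 5↦0, 6↦5, 7↦3, 8↦5, 9↦0, 10↦10]  zeros at y ∈ {5, 9}
  x = 6: [0↦0, 1↦6, 2↦5, 3↦8, 4↦4, 5↦4, 6↦8, 7↦5, 8↦6, 9↦0, 10↦9]  zeros at y ∈ {0, 9}
  x = 7: [0↦0, 1↦5, 2↦3, 3↦5, 4↦0, 5↦10, 6↦2, 7↦9, 8↦9, 9↦2, 10↦10]  zeros at y ∈ {0, 4}
  x = 8: [0↦2, 1↦6, 2↦3, 3↦4, 4↦9, 5↦7, 6↦9, 7↦4, 8↦3, 9↦6, 10↦2]  zeros at y ∈ ∅
  x = 9: [0↦6, 1↦9, 2↦5, 3↦5, 4↦9, 5↦6, 6↦7, 7↦1, 8↦10, 9↦1, 10↦7]  zeros at y ∈ ∅
  x = 10: [0↦1, 1↦3, 2↦9, 3↦8, 4↦0, 5↦7, 6↦7, 7↦0, 8↦8, 9↦9, 10↦3]  zeros at y ∈ {4, 7}
Collecting zeros: affine points = {(2, 2), (2, 5), (5, 5), (5, 9), (6, 0), (6, 9), (7, 0), (7, 4), (10, 4), (10, 7)}.
Total count |C(F_11)_aff| = 10.


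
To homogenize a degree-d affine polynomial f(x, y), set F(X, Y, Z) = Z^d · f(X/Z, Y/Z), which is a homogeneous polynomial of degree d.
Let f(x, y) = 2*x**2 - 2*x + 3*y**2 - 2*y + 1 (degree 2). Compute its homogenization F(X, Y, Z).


F(X, Y, Z) = 2*X**2 - 2*X*Z + 3*Y**2 - 2*Y*Z + Z**2

deg(f) = 2.
Substitute x = X/Z, y = Y/Z into f, then multiply by Z^2.
  monomial 2·x^2·y^0 ↦ 2·X^2·Y^0·Z^0.
  monomial -2·x^1·y^0 ↦ -2·X^1·Y^0·Z^1.
  monomial 3·x^0·y^2 ↦ 3·X^0·Y^2·Z^0.
  monomial -2·x^0·y^1 ↦ -2·X^0·Y^1·Z^1.
  monomial 1·x^0·y^0 ↦ 1·X^0·Y^0·Z^2.
Collecting: F(X, Y, Z) = 2*X**2 - 2*X*Z + 3*Y**2 - 2*Y*Z + Z**2.


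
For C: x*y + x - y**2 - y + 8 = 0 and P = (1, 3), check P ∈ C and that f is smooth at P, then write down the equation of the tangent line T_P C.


Tangent line at P: 4*x - 6*y + 14 = 0.

Step 1: f(1, 3) = 0, so P lies on C.
Step 2: partial derivatives
  f_x(x, y) = y + 1, f_y(x, y) = x - 2*y - 1.
  f_x(P) = 4, f_y(P) = -6 (gradient nonzero, so P is smooth).
Step 3: tangent line at P: 4·(x − 1) + -6·(y − 3) = 0.
Expanding: 4*x - 6*y + 14 = 0.


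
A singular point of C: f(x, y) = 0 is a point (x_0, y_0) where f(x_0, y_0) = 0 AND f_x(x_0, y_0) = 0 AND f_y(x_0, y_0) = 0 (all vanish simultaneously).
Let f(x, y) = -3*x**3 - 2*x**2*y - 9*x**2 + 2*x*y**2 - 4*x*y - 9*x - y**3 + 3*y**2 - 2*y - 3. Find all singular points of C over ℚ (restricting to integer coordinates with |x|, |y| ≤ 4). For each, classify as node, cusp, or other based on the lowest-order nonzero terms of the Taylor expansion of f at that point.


Singular points: {(-1, 0)}; classification: cusp.

Compute partial derivatives:
  f_x = -9*x**2 - 4*x*y - 18*x + 2*y**2 - 4*y - 9.
  f_y = -2*x**2 + 4*x*y - 4*x - 3*y**2 + 6*y - 2.
Scan x_0 ∈ {−4, ..., 4}. For each x_0, f_y(x_0, y) is a polynomial in y; find its integer roots y ∈ {−4, ..., 4}, then test f_x and f at those candidates.
  x = -4: f_y(-4, y) = -3*y**2 - 10*y - 18; no integer root y with |y| ≤ 4.
  x = -3: f_y(-3, y) = -3*y**2 - 6*y - 8; no integer root y with |y| ≤ 4.
  x = -2: f_y(-2, y) = -3*y**2 - 2*y - 2; no integer root y with |y| ≤ 4.
  x = -1: f_y(-1, y) = -3*y**2 + 2*y; vanishes at y ∈ {0}. (-1, 0): f_x = 0, f = 0 — SINGULAR.
  x = 0: f_y(0, y) = -3*y**2 + 6*y - 2; no integer root y with |y| ≤ 4.
  x = 1: f_y(1, y) = -3*y**2 + 10*y - 8; vanishes at y ∈ {2}. (1, 2): f_x = -44 ≠ 0.
  x = 2: f_y(2, y) = -3*y**2 + 14*y - 18; no integer root y with |y| ≤ 4.
  x = 3: f_y(3, y) = -3*y**2 + 18*y - 32; no integer root y with |y| ≤ 4.
  x = 4: f_y(4, y) = -3*y**2 + 22*y - 50; no integer root y with |y| ≤ 4.
Only singular point on the grid: (-1, 0).
Classify: substitute x = -1 + u, y = 0 + v and expand: f = -3*u**3 - 2*u**2*v + 2*u*v**2 - v**3 + v**2.
No constant or linear terms (consistent with a singular point). Quadratic part: v**2. Cubic part: -3*u**3 - 2*u**2*v + 2*u*v**2 - v**3.
The quadratic part v**2 is a perfect square, so there is a single (double) tangent line v = 0, i.e. y = 0. Restricting the cubic part to that line (v = 0) leaves -3*u**3 ≠ 0, so f is not divisible by v and the branch is v² ≈ 3*u**3 to lowest order — this is a cusp.
Classification: cusp.
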